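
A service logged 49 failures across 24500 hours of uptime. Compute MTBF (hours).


Formula: MTBF = Total operating time / Number of failures
MTBF = 24500 / 49
MTBF = 500.0 hours

500.0 hours


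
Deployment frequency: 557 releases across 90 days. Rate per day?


Formula: deployments per day = releases / days
= 557 / 90
= 6.189 deploys/day
(equivalently, 43.32 deploys/week)

6.189 deploys/day


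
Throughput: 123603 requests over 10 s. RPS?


Formula: throughput = requests / seconds
throughput = 123603 / 10
throughput = 12360.3 requests/second

12360.3 requests/second


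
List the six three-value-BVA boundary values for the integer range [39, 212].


Range: [39, 212]
Boundaries: just below min, min, min+1, max-1, max, just above max
Values: [38, 39, 40, 211, 212, 213]

[38, 39, 40, 211, 212, 213]


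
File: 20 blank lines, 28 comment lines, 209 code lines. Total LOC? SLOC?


Total LOC = blank + comment + code
Total LOC = 20 + 28 + 209 = 257
SLOC (source only) = code = 209

Total LOC: 257, SLOC: 209


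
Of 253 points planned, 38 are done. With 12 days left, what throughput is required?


Formula: Required rate = Remaining points / Days left
Remaining = 253 - 38 = 215 points
Required rate = 215 / 12 = 17.92 points/day

17.92 points/day


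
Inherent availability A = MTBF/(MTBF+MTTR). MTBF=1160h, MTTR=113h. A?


Availability = MTBF / (MTBF + MTTR)
Availability = 1160 / (1160 + 113)
Availability = 1160 / 1273
Availability = 91.1233%

91.1233%


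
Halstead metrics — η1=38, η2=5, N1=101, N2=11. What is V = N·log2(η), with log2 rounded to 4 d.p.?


Formula: V = N * log2(η), where N = N1 + N2 and η = η1 + η2
η = 38 + 5 = 43
N = 101 + 11 = 112
log2(43) ≈ 5.4263
V = 112 * 5.4263 = 607.75

607.75


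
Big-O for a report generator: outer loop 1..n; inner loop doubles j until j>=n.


Reasoning: linear outer times logarithmic inner
Complexity: O(n log n)

O(n log n)


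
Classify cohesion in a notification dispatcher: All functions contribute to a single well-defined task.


Reasoning: Best: single purpose
Type: Functional cohesion

Functional cohesion


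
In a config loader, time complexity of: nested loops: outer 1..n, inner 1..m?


Reasoning: product of independent bounds
Complexity: O(n*m)

O(n*m)


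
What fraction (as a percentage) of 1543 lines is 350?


Coverage = covered / total * 100
Coverage = 350 / 1543 * 100
Coverage = 22.68%

22.68%


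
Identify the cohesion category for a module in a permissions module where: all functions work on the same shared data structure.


Reasoning: Functions share data
Type: Communicational cohesion

Communicational cohesion


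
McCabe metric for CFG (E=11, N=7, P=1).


Formula: V(G) = E - N + 2P
V(G) = 11 - 7 + 2*1
V(G) = 4 + 2
V(G) = 6

6


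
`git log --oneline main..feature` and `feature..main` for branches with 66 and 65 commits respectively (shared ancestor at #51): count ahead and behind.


Common ancestor: commit #51
feature commits after divergence: 66 - 51 = 15
main commits after divergence: 65 - 51 = 14
feature is 15 commits ahead of main
main is 14 commits ahead of feature

feature ahead: 15, main ahead: 14


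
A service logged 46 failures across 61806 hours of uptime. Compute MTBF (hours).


Formula: MTBF = Total operating time / Number of failures
MTBF = 61806 / 46
MTBF = 1343.61 hours

1343.61 hours


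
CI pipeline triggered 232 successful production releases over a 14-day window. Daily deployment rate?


Formula: deployments per day = releases / days
= 232 / 14
= 16.571 deploys/day
(equivalently, 116.0 deploys/week)

16.571 deploys/day


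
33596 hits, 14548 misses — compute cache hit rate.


Formula: hit rate = hits / (hits + misses) * 100
hit rate = 33596 / (33596 + 14548) * 100
hit rate = 33596 / 48144 * 100
hit rate = 69.78%

69.78%


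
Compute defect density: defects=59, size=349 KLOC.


Defect density = defects / KLOC
Defect density = 59 / 349
Defect density = 0.169 defects/KLOC

0.169 defects/KLOC


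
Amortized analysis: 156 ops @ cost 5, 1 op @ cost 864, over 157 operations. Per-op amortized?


Formula: Amortized cost = Total cost / Operations
Total cost = (156 * 5) + (1 * 864)
Total cost = 780 + 864 = 1644
Amortized = 1644 / 157 = 10.4713

10.4713


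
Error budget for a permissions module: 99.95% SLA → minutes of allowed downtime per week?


Formula: allowed downtime = period * (100 - SLA) / 100
Period (week) = 10080 minutes
Unavailability fraction = (100 - 99.95) / 100
Allowed downtime = 10080 * (100 - 99.95) / 100
Allowed downtime = 5.04 minutes

5.04 minutes


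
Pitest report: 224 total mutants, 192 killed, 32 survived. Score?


Mutation score = killed / total * 100
Mutation score = 192 / 224 * 100
Mutation score = 85.71%

85.71%


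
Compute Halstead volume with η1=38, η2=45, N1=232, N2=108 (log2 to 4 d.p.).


Formula: V = N * log2(η), where N = N1 + N2 and η = η1 + η2
η = 38 + 45 = 83
N = 232 + 108 = 340
log2(83) ≈ 6.3750
V = 340 * 6.3750 = 2167.50

2167.50


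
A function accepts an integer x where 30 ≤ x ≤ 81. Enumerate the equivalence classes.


Valid range: [30, 81]
Class 1: x < 30 — invalid
Class 2: 30 ≤ x ≤ 81 — valid
Class 3: x > 81 — invalid
Total equivalence classes: 3

3 equivalence classes


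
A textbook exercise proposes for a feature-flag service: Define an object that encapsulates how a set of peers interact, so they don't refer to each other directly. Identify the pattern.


This matches the Mediator pattern

Mediator


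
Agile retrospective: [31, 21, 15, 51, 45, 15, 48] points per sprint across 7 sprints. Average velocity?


Formula: Avg velocity = Total points / Number of sprints
Points: [31, 21, 15, 51, 45, 15, 48]
Sum = 31 + 21 + 15 + 51 + 45 + 15 + 48 = 226
Avg velocity = 226 / 7 = 32.29 points/sprint

32.29 points/sprint


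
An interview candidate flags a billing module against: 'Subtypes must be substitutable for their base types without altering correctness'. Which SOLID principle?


This describes the Liskov Substitution Principle (LSP)

Liskov Substitution Principle (LSP)


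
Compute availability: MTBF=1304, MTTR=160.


Availability = MTBF / (MTBF + MTTR)
Availability = 1304 / (1304 + 160)
Availability = 1304 / 1464
Availability = 89.071%

89.071%


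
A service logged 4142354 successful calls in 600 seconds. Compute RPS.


Formula: throughput = requests / seconds
throughput = 4142354 / 600
throughput = 6903.92 requests/second

6903.92 requests/second


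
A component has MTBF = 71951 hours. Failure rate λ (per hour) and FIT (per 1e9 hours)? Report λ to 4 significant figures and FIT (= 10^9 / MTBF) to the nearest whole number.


Formula: λ = 1 / MTBF; FIT = λ × 1e9 = 1e9 / MTBF
λ = 1 / 71951 ≈ 1.390e-05 failures/hour
FIT = 1e9 / 71951 ≈ 13898 failures per 1e9 hours (nearest whole number)

λ = 1.390e-05 /h, FIT = 13898


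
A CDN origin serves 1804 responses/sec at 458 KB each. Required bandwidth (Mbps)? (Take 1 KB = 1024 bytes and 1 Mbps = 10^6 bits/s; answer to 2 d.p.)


Formula: Mbps = payload_bytes * RPS * 8 / 1e6
Payload per request = 458 KB = 458 * 1024 = 468992 bytes
Total bytes/sec = 468992 * 1804 = 846061568
Total bits/sec = 846061568 * 8 = 6768492544
Mbps = 6768492544 / 1e6 = 6768.49

6768.49 Mbps


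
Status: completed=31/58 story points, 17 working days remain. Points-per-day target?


Formula: Required rate = Remaining points / Days left
Remaining = 58 - 31 = 27 points
Required rate = 27 / 17 = 1.59 points/day

1.59 points/day


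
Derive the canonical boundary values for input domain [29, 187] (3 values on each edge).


Range: [29, 187]
Boundaries: just below min, min, min+1, max-1, max, just above max
Values: [28, 29, 30, 186, 187, 188]

[28, 29, 30, 186, 187, 188]


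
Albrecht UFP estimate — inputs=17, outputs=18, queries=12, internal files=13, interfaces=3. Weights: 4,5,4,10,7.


UFP = EI*4 + EO*5 + EQ*4 + ILF*10 + EIF*7
UFP = 17*4 + 18*5 + 12*4 + 13*10 + 3*7
UFP = 68 + 90 + 48 + 130 + 21
UFP = 357

357


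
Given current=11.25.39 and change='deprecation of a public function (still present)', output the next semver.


Current: 11.25.39
Change category: 'deprecation of a public function (still present)' → minor bump
SemVer rule: minor bump → increment MINOR, reset PATCH to 0 (MAJOR unchanged)
New: 11.26.0

11.26.0


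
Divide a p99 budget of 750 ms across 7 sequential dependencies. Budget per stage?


Formula: per_stage = total_budget / stages
per_stage = 750 / 7
per_stage = 107.14 ms

107.14 ms


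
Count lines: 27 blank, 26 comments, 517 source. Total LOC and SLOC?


Total LOC = blank + comment + code
Total LOC = 27 + 26 + 517 = 570
SLOC (source only) = code = 517

Total LOC: 570, SLOC: 517


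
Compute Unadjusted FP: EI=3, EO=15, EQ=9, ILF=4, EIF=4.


UFP = EI*4 + EO*5 + EQ*4 + ILF*10 + EIF*7
UFP = 3*4 + 15*5 + 9*4 + 4*10 + 4*7
UFP = 12 + 75 + 36 + 40 + 28
UFP = 191

191


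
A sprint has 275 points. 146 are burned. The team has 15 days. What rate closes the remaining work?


Formula: Required rate = Remaining points / Days left
Remaining = 275 - 146 = 129 points
Required rate = 129 / 15 = 8.6 points/day

8.6 points/day


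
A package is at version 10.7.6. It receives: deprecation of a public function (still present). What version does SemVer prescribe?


Current: 10.7.6
Change category: 'deprecation of a public function (still present)' → minor bump
SemVer rule: minor bump → increment MINOR, reset PATCH to 0 (MAJOR unchanged)
New: 10.8.0

10.8.0


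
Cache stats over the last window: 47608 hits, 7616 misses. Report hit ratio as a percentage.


Formula: hit rate = hits / (hits + misses) * 100
hit rate = 47608 / (47608 + 7616) * 100
hit rate = 47608 / 55224 * 100
hit rate = 86.21%

86.21%


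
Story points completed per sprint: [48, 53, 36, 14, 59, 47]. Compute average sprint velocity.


Formula: Avg velocity = Total points / Number of sprints
Points: [48, 53, 36, 14, 59, 47]
Sum = 48 + 53 + 36 + 14 + 59 + 47 = 257
Avg velocity = 257 / 6 = 42.83 points/sprint

42.83 points/sprint


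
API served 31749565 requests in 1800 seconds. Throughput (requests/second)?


Formula: throughput = requests / seconds
throughput = 31749565 / 1800
throughput = 17638.65 requests/second

17638.65 requests/second


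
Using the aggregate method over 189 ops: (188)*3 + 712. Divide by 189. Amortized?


Formula: Amortized cost = Total cost / Operations
Total cost = (188 * 3) + (1 * 712)
Total cost = 564 + 712 = 1276
Amortized = 1276 / 189 = 6.7513

6.7513


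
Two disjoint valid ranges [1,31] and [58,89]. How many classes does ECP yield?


Valid ranges: [1,31] and [58,89]
Class 1: x < 1 — invalid
Class 2: 1 ≤ x ≤ 31 — valid
Class 3: 31 < x < 58 — invalid (gap between ranges)
Class 4: 58 ≤ x ≤ 89 — valid
Class 5: x > 89 — invalid
Total equivalence classes: 5

5 equivalence classes


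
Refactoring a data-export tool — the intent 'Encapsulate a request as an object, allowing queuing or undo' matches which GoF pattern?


This matches the Command pattern

Command


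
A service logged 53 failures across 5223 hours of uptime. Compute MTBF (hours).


Formula: MTBF = Total operating time / Number of failures
MTBF = 5223 / 53
MTBF = 98.55 hours

98.55 hours


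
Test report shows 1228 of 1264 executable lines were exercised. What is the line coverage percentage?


Coverage = covered / total * 100
Coverage = 1228 / 1264 * 100
Coverage = 97.15%

97.15%


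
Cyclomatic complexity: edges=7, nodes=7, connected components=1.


Formula: V(G) = E - N + 2P
V(G) = 7 - 7 + 2*1
V(G) = 0 + 2
V(G) = 2

2


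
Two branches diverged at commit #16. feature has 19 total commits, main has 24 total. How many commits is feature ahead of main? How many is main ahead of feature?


Common ancestor: commit #16
feature commits after divergence: 19 - 16 = 3
main commits after divergence: 24 - 16 = 8
feature is 3 commits ahead of main
main is 8 commits ahead of feature

feature ahead: 3, main ahead: 8


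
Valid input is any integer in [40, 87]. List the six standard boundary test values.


Range: [40, 87]
Boundaries: just below min, min, min+1, max-1, max, just above max
Values: [39, 40, 41, 86, 87, 88]

[39, 40, 41, 86, 87, 88]


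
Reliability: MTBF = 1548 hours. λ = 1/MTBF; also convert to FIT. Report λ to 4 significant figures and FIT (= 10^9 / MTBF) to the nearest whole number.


Formula: λ = 1 / MTBF; FIT = λ × 1e9 = 1e9 / MTBF
λ = 1 / 1548 ≈ 6.460e-04 failures/hour
FIT = 1e9 / 1548 ≈ 645995 failures per 1e9 hours (nearest whole number)

λ = 6.460e-04 /h, FIT = 645995


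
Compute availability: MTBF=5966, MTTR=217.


Availability = MTBF / (MTBF + MTTR)
Availability = 5966 / (5966 + 217)
Availability = 5966 / 6183
Availability = 96.4904%

96.4904%


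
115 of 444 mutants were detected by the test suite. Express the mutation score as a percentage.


Mutation score = killed / total * 100
Mutation score = 115 / 444 * 100
Mutation score = 25.9%

25.9%


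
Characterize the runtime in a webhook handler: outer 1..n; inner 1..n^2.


Reasoning: n times n^2
Complexity: O(n^3)

O(n^3)


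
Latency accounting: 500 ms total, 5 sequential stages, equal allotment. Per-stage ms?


Formula: per_stage = total_budget / stages
per_stage = 500 / 5
per_stage = 100.0 ms

100.0 ms


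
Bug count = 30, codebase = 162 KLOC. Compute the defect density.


Defect density = defects / KLOC
Defect density = 30 / 162
Defect density = 0.185 defects/KLOC

0.185 defects/KLOC


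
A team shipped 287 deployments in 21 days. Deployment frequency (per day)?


Formula: deployments per day = releases / days
= 287 / 21
= 13.667 deploys/day
(equivalently, 95.67 deploys/week)

13.667 deploys/day


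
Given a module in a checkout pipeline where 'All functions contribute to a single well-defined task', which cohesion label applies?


Reasoning: Best: single purpose
Type: Functional cohesion

Functional cohesion


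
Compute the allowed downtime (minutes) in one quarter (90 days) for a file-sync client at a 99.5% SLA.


Formula: allowed downtime = period * (100 - SLA) / 100
Period (quarter (90 days)) = 129600 minutes
Unavailability fraction = (100 - 99.5) / 100
Allowed downtime = 129600 * (100 - 99.5) / 100
Allowed downtime = 648.0 minutes

648.0 minutes


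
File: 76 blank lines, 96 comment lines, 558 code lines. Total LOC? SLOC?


Total LOC = blank + comment + code
Total LOC = 76 + 96 + 558 = 730
SLOC (source only) = code = 558

Total LOC: 730, SLOC: 558


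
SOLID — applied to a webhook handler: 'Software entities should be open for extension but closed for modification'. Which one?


This describes the Open/Closed Principle (OCP)

Open/Closed Principle (OCP)


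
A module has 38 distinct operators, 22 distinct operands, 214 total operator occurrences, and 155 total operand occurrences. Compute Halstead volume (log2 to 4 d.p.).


Formula: V = N * log2(η), where N = N1 + N2 and η = η1 + η2
η = 38 + 22 = 60
N = 214 + 155 = 369
log2(60) ≈ 5.9069
V = 369 * 5.9069 = 2179.65

2179.65


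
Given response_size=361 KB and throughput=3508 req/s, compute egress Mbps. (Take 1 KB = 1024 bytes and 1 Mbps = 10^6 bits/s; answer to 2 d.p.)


Formula: Mbps = payload_bytes * RPS * 8 / 1e6
Payload per request = 361 KB = 361 * 1024 = 369664 bytes
Total bytes/sec = 369664 * 3508 = 1296781312
Total bits/sec = 1296781312 * 8 = 10374250496
Mbps = 10374250496 / 1e6 = 10374.25

10374.25 Mbps


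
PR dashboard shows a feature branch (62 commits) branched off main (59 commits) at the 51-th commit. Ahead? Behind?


Common ancestor: commit #51
feature commits after divergence: 62 - 51 = 11
main commits after divergence: 59 - 51 = 8
feature is 11 commits ahead of main
main is 8 commits ahead of feature

feature ahead: 11, main ahead: 8


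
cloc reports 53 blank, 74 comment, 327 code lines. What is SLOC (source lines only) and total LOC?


Total LOC = blank + comment + code
Total LOC = 53 + 74 + 327 = 454
SLOC (source only) = code = 327

Total LOC: 454, SLOC: 327


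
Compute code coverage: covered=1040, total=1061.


Coverage = covered / total * 100
Coverage = 1040 / 1061 * 100
Coverage = 98.02%

98.02%


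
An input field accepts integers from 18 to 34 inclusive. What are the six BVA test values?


Range: [18, 34]
Boundaries: just below min, min, min+1, max-1, max, just above max
Values: [17, 18, 19, 33, 34, 35]

[17, 18, 19, 33, 34, 35]


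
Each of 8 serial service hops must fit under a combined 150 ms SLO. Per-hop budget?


Formula: per_stage = total_budget / stages
per_stage = 150 / 8
per_stage = 18.75 ms

18.75 ms


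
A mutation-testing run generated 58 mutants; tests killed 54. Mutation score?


Mutation score = killed / total * 100
Mutation score = 54 / 58 * 100
Mutation score = 93.1%

93.1%


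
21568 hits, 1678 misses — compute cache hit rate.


Formula: hit rate = hits / (hits + misses) * 100
hit rate = 21568 / (21568 + 1678) * 100
hit rate = 21568 / 23246 * 100
hit rate = 92.78%

92.78%


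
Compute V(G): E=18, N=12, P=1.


Formula: V(G) = E - N + 2P
V(G) = 18 - 12 + 2*1
V(G) = 6 + 2
V(G) = 8

8


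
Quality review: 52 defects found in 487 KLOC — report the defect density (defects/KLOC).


Defect density = defects / KLOC
Defect density = 52 / 487
Defect density = 0.107 defects/KLOC

0.107 defects/KLOC


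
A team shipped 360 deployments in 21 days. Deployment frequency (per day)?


Formula: deployments per day = releases / days
= 360 / 21
= 17.143 deploys/day
(equivalently, 120.0 deploys/week)

17.143 deploys/day


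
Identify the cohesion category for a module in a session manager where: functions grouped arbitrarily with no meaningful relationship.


Reasoning: Worst: random grouping
Type: Coincidental cohesion

Coincidental cohesion


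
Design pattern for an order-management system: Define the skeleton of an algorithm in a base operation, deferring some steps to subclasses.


This matches the Template Method pattern

Template Method


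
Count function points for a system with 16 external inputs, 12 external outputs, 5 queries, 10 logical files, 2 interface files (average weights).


UFP = EI*4 + EO*5 + EQ*4 + ILF*10 + EIF*7
UFP = 16*4 + 12*5 + 5*4 + 10*10 + 2*7
UFP = 64 + 60 + 20 + 100 + 14
UFP = 258

258


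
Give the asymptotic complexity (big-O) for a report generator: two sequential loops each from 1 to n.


Reasoning: sequential dominates: O(n) + O(n) = O(n)
Complexity: O(n)

O(n)


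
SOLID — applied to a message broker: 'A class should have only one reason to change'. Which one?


This describes the Single Responsibility Principle (SRP)

Single Responsibility Principle (SRP)


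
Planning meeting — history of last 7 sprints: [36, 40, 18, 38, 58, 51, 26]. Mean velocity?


Formula: Avg velocity = Total points / Number of sprints
Points: [36, 40, 18, 38, 58, 51, 26]
Sum = 36 + 40 + 18 + 38 + 58 + 51 + 26 = 267
Avg velocity = 267 / 7 = 38.14 points/sprint

38.14 points/sprint


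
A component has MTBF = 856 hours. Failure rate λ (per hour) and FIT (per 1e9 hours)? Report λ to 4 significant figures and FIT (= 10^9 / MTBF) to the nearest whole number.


Formula: λ = 1 / MTBF; FIT = λ × 1e9 = 1e9 / MTBF
λ = 1 / 856 ≈ 1.168e-03 failures/hour
FIT = 1e9 / 856 ≈ 1168224 failures per 1e9 hours (nearest whole number)

λ = 1.168e-03 /h, FIT = 1168224


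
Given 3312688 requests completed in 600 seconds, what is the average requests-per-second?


Formula: throughput = requests / seconds
throughput = 3312688 / 600
throughput = 5521.15 requests/second

5521.15 requests/second


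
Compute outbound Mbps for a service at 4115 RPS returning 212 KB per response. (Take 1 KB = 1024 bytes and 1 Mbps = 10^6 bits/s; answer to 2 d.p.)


Formula: Mbps = payload_bytes * RPS * 8 / 1e6
Payload per request = 212 KB = 212 * 1024 = 217088 bytes
Total bytes/sec = 217088 * 4115 = 893317120
Total bits/sec = 893317120 * 8 = 7146536960
Mbps = 7146536960 / 1e6 = 7146.54

7146.54 Mbps


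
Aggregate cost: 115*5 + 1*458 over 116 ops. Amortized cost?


Formula: Amortized cost = Total cost / Operations
Total cost = (115 * 5) + (1 * 458)
Total cost = 575 + 458 = 1033
Amortized = 1033 / 116 = 8.9052

8.9052


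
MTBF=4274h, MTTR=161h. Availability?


Availability = MTBF / (MTBF + MTTR)
Availability = 4274 / (4274 + 161)
Availability = 4274 / 4435
Availability = 96.3698%

96.3698%


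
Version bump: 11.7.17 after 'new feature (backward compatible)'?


Current: 11.7.17
Change category: 'new feature (backward compatible)' → minor bump
SemVer rule: minor bump → increment MINOR, reset PATCH to 0 (MAJOR unchanged)
New: 11.8.0

11.8.0


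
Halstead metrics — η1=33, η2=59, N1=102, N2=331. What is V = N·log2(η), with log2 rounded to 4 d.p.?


Formula: V = N * log2(η), where N = N1 + N2 and η = η1 + η2
η = 33 + 59 = 92
N = 102 + 331 = 433
log2(92) ≈ 6.5236
V = 433 * 6.5236 = 2824.72

2824.72


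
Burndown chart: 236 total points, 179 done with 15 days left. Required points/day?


Formula: Required rate = Remaining points / Days left
Remaining = 236 - 179 = 57 points
Required rate = 57 / 15 = 3.8 points/day

3.8 points/day


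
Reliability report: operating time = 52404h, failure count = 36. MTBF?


Formula: MTBF = Total operating time / Number of failures
MTBF = 52404 / 36
MTBF = 1455.67 hours

1455.67 hours


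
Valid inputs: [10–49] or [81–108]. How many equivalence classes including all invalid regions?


Valid ranges: [10,49] and [81,108]
Class 1: x < 10 — invalid
Class 2: 10 ≤ x ≤ 49 — valid
Class 3: 49 < x < 81 — invalid (gap between ranges)
Class 4: 81 ≤ x ≤ 108 — valid
Class 5: x > 108 — invalid
Total equivalence classes: 5

5 equivalence classes


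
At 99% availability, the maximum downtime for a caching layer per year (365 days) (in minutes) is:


Formula: allowed downtime = period * (100 - SLA) / 100
Period (year (365 days)) = 525600 minutes
Unavailability fraction = (100 - 99.0) / 100
Allowed downtime = 525600 * (100 - 99.0) / 100
Allowed downtime = 5256.0 minutes

5256.0 minutes


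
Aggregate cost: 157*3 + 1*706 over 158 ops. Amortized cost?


Formula: Amortized cost = Total cost / Operations
Total cost = (157 * 3) + (1 * 706)
Total cost = 471 + 706 = 1177
Amortized = 1177 / 158 = 7.4494

7.4494


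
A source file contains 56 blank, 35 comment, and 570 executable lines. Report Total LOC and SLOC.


Total LOC = blank + comment + code
Total LOC = 56 + 35 + 570 = 661
SLOC (source only) = code = 570

Total LOC: 661, SLOC: 570


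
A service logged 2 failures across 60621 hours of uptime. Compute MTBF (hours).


Formula: MTBF = Total operating time / Number of failures
MTBF = 60621 / 2
MTBF = 30310.5 hours

30310.5 hours


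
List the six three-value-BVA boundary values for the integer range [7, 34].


Range: [7, 34]
Boundaries: just below min, min, min+1, max-1, max, just above max
Values: [6, 7, 8, 33, 34, 35]

[6, 7, 8, 33, 34, 35]


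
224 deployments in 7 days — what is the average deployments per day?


Formula: deployments per day = releases / days
= 224 / 7
= 32.0 deploys/day
(equivalently, 224.0 deploys/week)

32.0 deploys/day


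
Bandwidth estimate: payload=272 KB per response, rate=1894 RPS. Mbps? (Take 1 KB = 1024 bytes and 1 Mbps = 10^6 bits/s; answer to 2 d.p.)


Formula: Mbps = payload_bytes * RPS * 8 / 1e6
Payload per request = 272 KB = 272 * 1024 = 278528 bytes
Total bytes/sec = 278528 * 1894 = 527532032
Total bits/sec = 527532032 * 8 = 4220256256
Mbps = 4220256256 / 1e6 = 4220.26

4220.26 Mbps


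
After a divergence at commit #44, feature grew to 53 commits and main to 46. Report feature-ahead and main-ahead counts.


Common ancestor: commit #44
feature commits after divergence: 53 - 44 = 9
main commits after divergence: 46 - 44 = 2
feature is 9 commits ahead of main
main is 2 commits ahead of feature

feature ahead: 9, main ahead: 2


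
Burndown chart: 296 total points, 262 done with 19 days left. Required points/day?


Formula: Required rate = Remaining points / Days left
Remaining = 296 - 262 = 34 points
Required rate = 34 / 19 = 1.79 points/day

1.79 points/day


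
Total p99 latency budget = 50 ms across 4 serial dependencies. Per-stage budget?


Formula: per_stage = total_budget / stages
per_stage = 50 / 4
per_stage = 12.5 ms

12.5 ms


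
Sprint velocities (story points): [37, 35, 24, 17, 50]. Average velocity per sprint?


Formula: Avg velocity = Total points / Number of sprints
Points: [37, 35, 24, 17, 50]
Sum = 37 + 35 + 24 + 17 + 50 = 163
Avg velocity = 163 / 5 = 32.6 points/sprint

32.6 points/sprint


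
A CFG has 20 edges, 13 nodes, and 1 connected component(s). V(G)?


Formula: V(G) = E - N + 2P
V(G) = 20 - 13 + 2*1
V(G) = 7 + 2
V(G) = 9

9


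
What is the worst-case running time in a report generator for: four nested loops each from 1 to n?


Reasoning: four levels of nesting
Complexity: O(n^4)

O(n^4)


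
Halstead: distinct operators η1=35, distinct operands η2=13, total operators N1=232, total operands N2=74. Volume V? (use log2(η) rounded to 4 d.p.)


Formula: V = N * log2(η), where N = N1 + N2 and η = η1 + η2
η = 35 + 13 = 48
N = 232 + 74 = 306
log2(48) ≈ 5.5850
V = 306 * 5.5850 = 1709.01

1709.01


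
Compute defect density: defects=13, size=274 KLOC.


Defect density = defects / KLOC
Defect density = 13 / 274
Defect density = 0.047 defects/KLOC

0.047 defects/KLOC


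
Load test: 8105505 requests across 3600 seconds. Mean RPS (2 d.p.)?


Formula: throughput = requests / seconds
throughput = 8105505 / 3600
throughput = 2251.53 requests/second

2251.53 requests/second


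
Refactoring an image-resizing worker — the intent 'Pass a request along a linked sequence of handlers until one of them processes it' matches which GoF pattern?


This matches the Chain of Responsibility pattern

Chain of Responsibility


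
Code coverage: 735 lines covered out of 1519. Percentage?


Coverage = covered / total * 100
Coverage = 735 / 1519 * 100
Coverage = 48.39%

48.39%


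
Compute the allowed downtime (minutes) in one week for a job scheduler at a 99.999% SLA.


Formula: allowed downtime = period * (100 - SLA) / 100
Period (week) = 10080 minutes
Unavailability fraction = (100 - 99.999) / 100
Allowed downtime = 10080 * (100 - 99.999) / 100
Allowed downtime = 0.1008 minutes

0.1008 minutes


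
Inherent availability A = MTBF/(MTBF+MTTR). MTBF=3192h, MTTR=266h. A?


Availability = MTBF / (MTBF + MTTR)
Availability = 3192 / (3192 + 266)
Availability = 3192 / 3458
Availability = 92.3077%

92.3077%


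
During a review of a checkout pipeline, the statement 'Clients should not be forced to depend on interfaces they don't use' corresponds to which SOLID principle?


This describes the Interface Segregation Principle (ISP)

Interface Segregation Principle (ISP)


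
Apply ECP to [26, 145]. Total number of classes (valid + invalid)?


Valid range: [26, 145]
Class 1: x < 26 — invalid
Class 2: 26 ≤ x ≤ 145 — valid
Class 3: x > 145 — invalid
Total equivalence classes: 3

3 equivalence classes


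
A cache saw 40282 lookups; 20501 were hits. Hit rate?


Formula: hit rate = hits / (hits + misses) * 100
hit rate = 20501 / (20501 + 19781) * 100
hit rate = 20501 / 40282 * 100
hit rate = 50.89%

50.89%


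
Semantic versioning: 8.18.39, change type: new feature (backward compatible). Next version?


Current: 8.18.39
Change category: 'new feature (backward compatible)' → minor bump
SemVer rule: minor bump → increment MINOR, reset PATCH to 0 (MAJOR unchanged)
New: 8.19.0

8.19.0


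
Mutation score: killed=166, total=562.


Mutation score = killed / total * 100
Mutation score = 166 / 562 * 100
Mutation score = 29.54%

29.54%


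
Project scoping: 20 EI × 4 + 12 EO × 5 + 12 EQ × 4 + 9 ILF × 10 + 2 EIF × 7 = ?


UFP = EI*4 + EO*5 + EQ*4 + ILF*10 + EIF*7
UFP = 20*4 + 12*5 + 12*4 + 9*10 + 2*7
UFP = 80 + 60 + 48 + 90 + 14
UFP = 292

292


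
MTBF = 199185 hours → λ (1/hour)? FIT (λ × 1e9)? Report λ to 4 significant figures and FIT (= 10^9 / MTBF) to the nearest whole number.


Formula: λ = 1 / MTBF; FIT = λ × 1e9 = 1e9 / MTBF
λ = 1 / 199185 ≈ 5.020e-06 failures/hour
FIT = 1e9 / 199185 ≈ 5020 failures per 1e9 hours (nearest whole number)

λ = 5.020e-06 /h, FIT = 5020


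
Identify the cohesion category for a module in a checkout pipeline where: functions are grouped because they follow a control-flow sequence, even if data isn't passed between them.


Reasoning: Grouped by order of execution within a routine, not by data flow
Type: Procedural cohesion

Procedural cohesion


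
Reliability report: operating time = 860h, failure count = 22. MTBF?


Formula: MTBF = Total operating time / Number of failures
MTBF = 860 / 22
MTBF = 39.09 hours

39.09 hours


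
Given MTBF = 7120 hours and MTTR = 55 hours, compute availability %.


Availability = MTBF / (MTBF + MTTR)
Availability = 7120 / (7120 + 55)
Availability = 7120 / 7175
Availability = 99.2334%

99.2334%


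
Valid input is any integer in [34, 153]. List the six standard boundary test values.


Range: [34, 153]
Boundaries: just below min, min, min+1, max-1, max, just above max
Values: [33, 34, 35, 152, 153, 154]

[33, 34, 35, 152, 153, 154]


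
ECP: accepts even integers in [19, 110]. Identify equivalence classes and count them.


Constraint: even integers in [19, 110]
Class 1: x < 19 — out-of-range invalid
Class 2: x in [19,110] but odd — wrong type invalid
Class 3: x in [19,110] and even — valid
Class 4: x > 110 — out-of-range invalid
Total equivalence classes: 4

4 equivalence classes


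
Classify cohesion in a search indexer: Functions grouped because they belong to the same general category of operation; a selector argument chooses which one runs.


Reasoning: Grouped by category of activity, not by data or sequence
Type: Logical cohesion

Logical cohesion


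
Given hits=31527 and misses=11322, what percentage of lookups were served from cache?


Formula: hit rate = hits / (hits + misses) * 100
hit rate = 31527 / (31527 + 11322) * 100
hit rate = 31527 / 42849 * 100
hit rate = 73.58%

73.58%


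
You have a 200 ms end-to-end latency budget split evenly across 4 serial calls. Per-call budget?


Formula: per_stage = total_budget / stages
per_stage = 200 / 4
per_stage = 50.0 ms

50.0 ms


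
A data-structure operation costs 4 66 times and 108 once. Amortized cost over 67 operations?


Formula: Amortized cost = Total cost / Operations
Total cost = (66 * 4) + (1 * 108)
Total cost = 264 + 108 = 372
Amortized = 372 / 67 = 5.5522

5.5522


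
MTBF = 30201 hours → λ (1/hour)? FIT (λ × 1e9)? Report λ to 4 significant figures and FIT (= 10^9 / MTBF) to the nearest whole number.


Formula: λ = 1 / MTBF; FIT = λ × 1e9 = 1e9 / MTBF
λ = 1 / 30201 ≈ 3.311e-05 failures/hour
FIT = 1e9 / 30201 ≈ 33111 failures per 1e9 hours (nearest whole number)

λ = 3.311e-05 /h, FIT = 33111


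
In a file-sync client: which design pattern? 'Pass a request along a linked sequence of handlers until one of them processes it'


This matches the Chain of Responsibility pattern

Chain of Responsibility


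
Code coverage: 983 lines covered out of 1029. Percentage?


Coverage = covered / total * 100
Coverage = 983 / 1029 * 100
Coverage = 95.53%

95.53%


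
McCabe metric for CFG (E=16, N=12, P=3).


Formula: V(G) = E - N + 2P
V(G) = 16 - 12 + 2*3
V(G) = 4 + 6
V(G) = 10

10


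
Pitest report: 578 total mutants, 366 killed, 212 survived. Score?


Mutation score = killed / total * 100
Mutation score = 366 / 578 * 100
Mutation score = 63.32%

63.32%


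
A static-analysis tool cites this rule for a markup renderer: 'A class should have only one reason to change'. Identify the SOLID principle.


This describes the Single Responsibility Principle (SRP)

Single Responsibility Principle (SRP)


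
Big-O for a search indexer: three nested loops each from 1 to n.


Reasoning: three levels of nesting over n
Complexity: O(n^3)

O(n^3)


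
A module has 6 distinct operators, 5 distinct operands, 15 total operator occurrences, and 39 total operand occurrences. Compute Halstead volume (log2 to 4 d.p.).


Formula: V = N * log2(η), where N = N1 + N2 and η = η1 + η2
η = 6 + 5 = 11
N = 15 + 39 = 54
log2(11) ≈ 3.4594
V = 54 * 3.4594 = 186.81

186.81


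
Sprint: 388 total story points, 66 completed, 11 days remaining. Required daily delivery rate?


Formula: Required rate = Remaining points / Days left
Remaining = 388 - 66 = 322 points
Required rate = 322 / 11 = 29.27 points/day

29.27 points/day


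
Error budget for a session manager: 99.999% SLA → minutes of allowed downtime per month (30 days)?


Formula: allowed downtime = period * (100 - SLA) / 100
Period (month (30 days)) = 43200 minutes
Unavailability fraction = (100 - 99.999) / 100
Allowed downtime = 43200 * (100 - 99.999) / 100
Allowed downtime = 0.432 minutes

0.432 minutes


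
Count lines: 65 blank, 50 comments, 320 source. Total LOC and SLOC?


Total LOC = blank + comment + code
Total LOC = 65 + 50 + 320 = 435
SLOC (source only) = code = 320

Total LOC: 435, SLOC: 320


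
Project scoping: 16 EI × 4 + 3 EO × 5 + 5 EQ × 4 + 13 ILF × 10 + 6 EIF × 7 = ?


UFP = EI*4 + EO*5 + EQ*4 + ILF*10 + EIF*7
UFP = 16*4 + 3*5 + 5*4 + 13*10 + 6*7
UFP = 64 + 15 + 20 + 130 + 42
UFP = 271

271


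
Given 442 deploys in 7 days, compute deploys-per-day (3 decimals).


Formula: deployments per day = releases / days
= 442 / 7
= 63.143 deploys/day
(equivalently, 442.0 deploys/week)

63.143 deploys/day


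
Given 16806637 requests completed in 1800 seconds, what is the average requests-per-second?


Formula: throughput = requests / seconds
throughput = 16806637 / 1800
throughput = 9337.02 requests/second

9337.02 requests/second


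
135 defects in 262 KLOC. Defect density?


Defect density = defects / KLOC
Defect density = 135 / 262
Defect density = 0.515 defects/KLOC

0.515 defects/KLOC


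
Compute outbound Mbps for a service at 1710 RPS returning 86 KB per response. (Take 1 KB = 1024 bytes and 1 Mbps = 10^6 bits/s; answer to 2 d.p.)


Formula: Mbps = payload_bytes * RPS * 8 / 1e6
Payload per request = 86 KB = 86 * 1024 = 88064 bytes
Total bytes/sec = 88064 * 1710 = 150589440
Total bits/sec = 150589440 * 8 = 1204715520
Mbps = 1204715520 / 1e6 = 1204.72

1204.72 Mbps


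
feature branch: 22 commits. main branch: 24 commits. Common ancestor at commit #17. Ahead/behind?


Common ancestor: commit #17
feature commits after divergence: 22 - 17 = 5
main commits after divergence: 24 - 17 = 7
feature is 5 commits ahead of main
main is 7 commits ahead of feature

feature ahead: 5, main ahead: 7


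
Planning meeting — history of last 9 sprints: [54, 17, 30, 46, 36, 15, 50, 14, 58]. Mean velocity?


Formula: Avg velocity = Total points / Number of sprints
Points: [54, 17, 30, 46, 36, 15, 50, 14, 58]
Sum = 54 + 17 + 30 + 46 + 36 + 15 + 50 + 14 + 58 = 320
Avg velocity = 320 / 9 = 35.56 points/sprint

35.56 points/sprint


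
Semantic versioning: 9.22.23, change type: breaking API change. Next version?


Current: 9.22.23
Change category: 'breaking API change' → major bump
SemVer rule: major bump → increment MAJOR, reset MINOR and PATCH to 0
New: 10.0.0

10.0.0


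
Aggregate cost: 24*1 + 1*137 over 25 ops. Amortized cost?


Formula: Amortized cost = Total cost / Operations
Total cost = (24 * 1) + (1 * 137)
Total cost = 24 + 137 = 161
Amortized = 161 / 25 = 6.44

6.44


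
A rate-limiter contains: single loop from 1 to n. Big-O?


Reasoning: one pass through n items
Complexity: O(n)

O(n)


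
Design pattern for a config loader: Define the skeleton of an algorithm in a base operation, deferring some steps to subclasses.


This matches the Template Method pattern

Template Method


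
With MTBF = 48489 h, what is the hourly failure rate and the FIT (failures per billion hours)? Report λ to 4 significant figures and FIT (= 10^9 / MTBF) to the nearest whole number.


Formula: λ = 1 / MTBF; FIT = λ × 1e9 = 1e9 / MTBF
λ = 1 / 48489 ≈ 2.062e-05 failures/hour
FIT = 1e9 / 48489 ≈ 20623 failures per 1e9 hours (nearest whole number)

λ = 2.062e-05 /h, FIT = 20623


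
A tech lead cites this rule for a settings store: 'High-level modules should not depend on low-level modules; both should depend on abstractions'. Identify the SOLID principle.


This describes the Dependency Inversion Principle (DIP)

Dependency Inversion Principle (DIP)


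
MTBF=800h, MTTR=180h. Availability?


Availability = MTBF / (MTBF + MTTR)
Availability = 800 / (800 + 180)
Availability = 800 / 980
Availability = 81.6327%

81.6327%


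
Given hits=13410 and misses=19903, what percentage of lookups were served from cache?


Formula: hit rate = hits / (hits + misses) * 100
hit rate = 13410 / (13410 + 19903) * 100
hit rate = 13410 / 33313 * 100
hit rate = 40.25%

40.25%


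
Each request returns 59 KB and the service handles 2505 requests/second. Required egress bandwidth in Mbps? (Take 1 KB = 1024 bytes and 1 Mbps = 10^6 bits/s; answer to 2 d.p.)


Formula: Mbps = payload_bytes * RPS * 8 / 1e6
Payload per request = 59 KB = 59 * 1024 = 60416 bytes
Total bytes/sec = 60416 * 2505 = 151342080
Total bits/sec = 151342080 * 8 = 1210736640
Mbps = 1210736640 / 1e6 = 1210.74

1210.74 Mbps


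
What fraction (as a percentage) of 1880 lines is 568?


Coverage = covered / total * 100
Coverage = 568 / 1880 * 100
Coverage = 30.21%

30.21%


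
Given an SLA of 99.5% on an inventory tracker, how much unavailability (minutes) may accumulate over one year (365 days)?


Formula: allowed downtime = period * (100 - SLA) / 100
Period (year (365 days)) = 525600 minutes
Unavailability fraction = (100 - 99.5) / 100
Allowed downtime = 525600 * (100 - 99.5) / 100
Allowed downtime = 2628.0 minutes

2628.0 minutes


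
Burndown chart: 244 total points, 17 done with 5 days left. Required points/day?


Formula: Required rate = Remaining points / Days left
Remaining = 244 - 17 = 227 points
Required rate = 227 / 5 = 45.4 points/day

45.4 points/day


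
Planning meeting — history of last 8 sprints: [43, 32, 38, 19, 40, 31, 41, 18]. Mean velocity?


Formula: Avg velocity = Total points / Number of sprints
Points: [43, 32, 38, 19, 40, 31, 41, 18]
Sum = 43 + 32 + 38 + 19 + 40 + 31 + 41 + 18 = 262
Avg velocity = 262 / 8 = 32.75 points/sprint

32.75 points/sprint


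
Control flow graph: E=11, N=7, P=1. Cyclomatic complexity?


Formula: V(G) = E - N + 2P
V(G) = 11 - 7 + 2*1
V(G) = 4 + 2
V(G) = 6

6


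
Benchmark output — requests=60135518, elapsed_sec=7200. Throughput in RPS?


Formula: throughput = requests / seconds
throughput = 60135518 / 7200
throughput = 8352.16 requests/second

8352.16 requests/second


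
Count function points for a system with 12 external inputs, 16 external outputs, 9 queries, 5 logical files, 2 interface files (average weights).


UFP = EI*4 + EO*5 + EQ*4 + ILF*10 + EIF*7
UFP = 12*4 + 16*5 + 9*4 + 5*10 + 2*7
UFP = 48 + 80 + 36 + 50 + 14
UFP = 228

228


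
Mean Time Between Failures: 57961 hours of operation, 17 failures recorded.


Formula: MTBF = Total operating time / Number of failures
MTBF = 57961 / 17
MTBF = 3409.47 hours

3409.47 hours


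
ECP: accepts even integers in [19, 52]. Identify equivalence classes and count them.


Constraint: even integers in [19, 52]
Class 1: x < 19 — out-of-range invalid
Class 2: x in [19,52] but odd — wrong type invalid
Class 3: x in [19,52] and even — valid
Class 4: x > 52 — out-of-range invalid
Total equivalence classes: 4

4 equivalence classes
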